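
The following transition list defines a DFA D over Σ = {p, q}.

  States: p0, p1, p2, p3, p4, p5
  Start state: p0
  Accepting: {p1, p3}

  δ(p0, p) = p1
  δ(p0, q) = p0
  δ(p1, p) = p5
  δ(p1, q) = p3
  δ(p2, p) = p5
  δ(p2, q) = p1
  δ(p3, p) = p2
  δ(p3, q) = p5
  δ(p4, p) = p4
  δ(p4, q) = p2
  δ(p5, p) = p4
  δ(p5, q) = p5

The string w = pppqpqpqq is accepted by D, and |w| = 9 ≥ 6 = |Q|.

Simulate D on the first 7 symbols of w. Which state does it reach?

p4

Run of D on the first 7 characters of w = p p p q p q p:
  step 0: p0  (start)
  step 1: p1  (read p: p0→p1)
  step 2: p5  (read p: p1→p5)
  step 3: p4  (read p: p5→p4)
  step 4: p2  (read q: p4→p2)
  step 5: p5  (read p: p2→p5)
  step 6: p5  (read q: p5→p5)
  step 7: p4  (read p: p5→p4)

After reading 7 characters, D is in state p4.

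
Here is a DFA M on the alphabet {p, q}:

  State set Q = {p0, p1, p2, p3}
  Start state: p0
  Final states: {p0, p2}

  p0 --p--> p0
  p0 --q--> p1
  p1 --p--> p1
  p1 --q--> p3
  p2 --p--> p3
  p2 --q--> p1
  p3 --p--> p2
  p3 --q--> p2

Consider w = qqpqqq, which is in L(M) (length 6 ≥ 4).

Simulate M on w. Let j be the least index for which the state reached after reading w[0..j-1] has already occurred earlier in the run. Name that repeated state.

p1

Run of M on w = q q p q q q:
  step 0: p0  (start)
  step 1: p1  (read q: p0→p1)
  step 2: p3  (read q: p1→p3)
  step 3: p2  (read p: p3→p2)
  step 4: p1  (read q: p2→p1)   ← first repeat (p1 seen earlier)
  step 5: p3  (read q: p1→p3)
  step 6: p2  (read q: p3→p2)

The earliest repeat is at step j = 4: M is in p1, which it already visited at step i = 1.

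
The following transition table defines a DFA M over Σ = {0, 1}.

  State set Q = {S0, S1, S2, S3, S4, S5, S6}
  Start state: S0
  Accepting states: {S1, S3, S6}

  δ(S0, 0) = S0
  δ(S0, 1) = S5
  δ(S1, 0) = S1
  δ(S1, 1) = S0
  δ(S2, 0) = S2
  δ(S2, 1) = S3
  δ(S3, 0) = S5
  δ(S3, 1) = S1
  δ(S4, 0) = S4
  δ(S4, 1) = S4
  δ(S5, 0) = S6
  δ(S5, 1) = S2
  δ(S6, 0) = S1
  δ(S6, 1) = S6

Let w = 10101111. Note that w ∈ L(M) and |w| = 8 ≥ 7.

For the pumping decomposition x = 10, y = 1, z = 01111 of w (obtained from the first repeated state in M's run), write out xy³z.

1011101111

xy^3z = 10·1·1·1·01111 = 1011101111.
Reading y = 1 takes M from S6 back to S6, so after x·y·y·y the machine is still in S6, and z then leads to the accepting state S3. Hence 1011101111 ∈ L(M).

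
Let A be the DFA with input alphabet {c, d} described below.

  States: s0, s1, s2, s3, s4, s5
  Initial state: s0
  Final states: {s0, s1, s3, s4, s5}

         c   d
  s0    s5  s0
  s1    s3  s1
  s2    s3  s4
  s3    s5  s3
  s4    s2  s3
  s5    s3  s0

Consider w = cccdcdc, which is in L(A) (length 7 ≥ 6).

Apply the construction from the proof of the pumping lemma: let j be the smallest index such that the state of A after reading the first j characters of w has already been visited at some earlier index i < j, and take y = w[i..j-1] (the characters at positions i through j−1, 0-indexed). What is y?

cc

State sequence: s0 -c-> s5 -c-> s3 -c-> s5 -d-> s0 -c-> s5 -d-> s0 -c-> s5
First repeat at step 3: s5 was already visited.

So i = 1, j = 3, giving x = w[0:1] = c, y = w[1:3] = cc, z = w[3:7] = dcdc.
Check: |xy| = 3 ≤ 6 and |y| = 2 ≥ 1. Reading y takes A from s5 back to s5, so every xyⁱz is accepted.
Since A has 6 states, any run of length ≥ 6 visits 6+1 states, so by pigeonhole some state repeats within the first 6 steps — that repeat gives the pumpable loop.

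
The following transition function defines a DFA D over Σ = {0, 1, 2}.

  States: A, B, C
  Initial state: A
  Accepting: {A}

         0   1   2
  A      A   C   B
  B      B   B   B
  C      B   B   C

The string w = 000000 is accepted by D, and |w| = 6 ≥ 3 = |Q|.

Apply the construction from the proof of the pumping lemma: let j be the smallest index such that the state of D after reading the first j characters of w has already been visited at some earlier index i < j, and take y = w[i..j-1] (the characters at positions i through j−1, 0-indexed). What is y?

0

Run of D on w = 0 0 0 0 0 0:
  step 0: A  (start)
  step 1: A  (read 0: A→A)   ← first repeat (A seen earlier)
  step 2: A  (read 0: A→A)
  step 3: A  (read 0: A→A)
  step 4: A  (read 0: A→A)
  step 5: A  (read 0: A→A)
  step 6: A  (read 0: A→A)

So i = 0, j = 1, giving x = w[0:0] = ε, y = w[0:1] = 0, z = w[1:6] = 00000.
Check: |xy| = 1 ≤ 3 and |y| = 1 ≥ 1. Reading y takes D from A back to A, so every xyⁱz is accepted.
Pumping length from the standard proof: p = 3 (the number of states). The repeated state found above gives |xy| = j ≤ 3 and |y| = j − i ≥ 1.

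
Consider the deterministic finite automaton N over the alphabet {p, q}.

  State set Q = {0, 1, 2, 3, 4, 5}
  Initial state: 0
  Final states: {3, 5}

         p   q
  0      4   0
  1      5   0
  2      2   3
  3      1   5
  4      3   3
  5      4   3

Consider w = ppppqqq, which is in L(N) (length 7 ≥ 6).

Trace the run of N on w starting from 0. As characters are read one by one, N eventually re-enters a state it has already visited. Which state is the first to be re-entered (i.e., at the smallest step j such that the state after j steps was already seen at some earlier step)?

3

State sequence: 0 -p-> 4 -p-> 3 -p-> 1 -p-> 5 -q-> 3 -q-> 5 -q-> 3
First repeat at step 5: 3 was already visited.

The earliest repeat is at step j = 5: N is in 3, which it already visited at step i = 2.
With |Q| = 6, pigeonhole forces a state repeat no later than step 6; the substring read between the first and second visits to that state can be pumped.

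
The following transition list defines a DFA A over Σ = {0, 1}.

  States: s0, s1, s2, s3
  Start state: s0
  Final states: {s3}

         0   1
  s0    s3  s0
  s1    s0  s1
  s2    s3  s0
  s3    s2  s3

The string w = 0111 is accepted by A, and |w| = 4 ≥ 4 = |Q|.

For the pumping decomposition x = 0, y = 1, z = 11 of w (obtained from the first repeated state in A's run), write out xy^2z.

01111

xy^2z = 0·1·1·11 = 01111.
Reading y = 1 takes A from s3 back to s3, so after x·y·y the machine is still in s3, and z then leads to the accepting state s3. Hence 01111 ∈ L(A).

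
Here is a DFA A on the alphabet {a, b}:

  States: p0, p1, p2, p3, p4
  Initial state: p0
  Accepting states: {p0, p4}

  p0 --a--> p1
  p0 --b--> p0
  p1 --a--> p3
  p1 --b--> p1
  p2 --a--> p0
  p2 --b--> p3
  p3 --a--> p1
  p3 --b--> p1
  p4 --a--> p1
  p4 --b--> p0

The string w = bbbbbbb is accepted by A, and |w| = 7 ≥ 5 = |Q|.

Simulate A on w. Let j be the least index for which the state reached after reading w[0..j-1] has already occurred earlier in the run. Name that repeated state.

p0

State sequence: p0 -b-> p0 -b-> p0 -b-> p0 -b-> p0 -b-> p0 -b-> p0 -b-> p0
First repeat at step 1: p0 was already visited.

The earliest repeat is at step j = 1: A is in p0, which it already visited at step i = 0.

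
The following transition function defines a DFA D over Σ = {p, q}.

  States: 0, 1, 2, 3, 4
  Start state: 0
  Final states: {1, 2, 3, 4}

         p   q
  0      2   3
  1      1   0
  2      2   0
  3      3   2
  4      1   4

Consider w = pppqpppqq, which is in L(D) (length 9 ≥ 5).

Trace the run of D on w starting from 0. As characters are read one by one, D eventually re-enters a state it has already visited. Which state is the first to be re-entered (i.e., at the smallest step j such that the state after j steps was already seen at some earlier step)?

2

Run of D on w = p p p q p p p q q:
  step 0: 0  (start)
  step 1: 2  (read p: 0→2)
  step 2: 2  (read p: 2→2)   ← first repeat (2 seen earlier)
  step 3: 2  (read p: 2→2)
  step 4: 0  (read q: 2→0)
  step 5: 2  (read p: 0→2)
  step 6: 2  (read p: 2→2)
  step 7: 2  (read p: 2→2)
  step 8: 0  (read q: 2→0)
  step 9: 3  (read q: 0→3)

The earliest repeat is at step j = 2: D is in 2, which it already visited at step i = 1.
With |Q| = 5, pigeonhole forces a state repeat no later than step 5; the substring read between the first and second visits to that state can be pumped.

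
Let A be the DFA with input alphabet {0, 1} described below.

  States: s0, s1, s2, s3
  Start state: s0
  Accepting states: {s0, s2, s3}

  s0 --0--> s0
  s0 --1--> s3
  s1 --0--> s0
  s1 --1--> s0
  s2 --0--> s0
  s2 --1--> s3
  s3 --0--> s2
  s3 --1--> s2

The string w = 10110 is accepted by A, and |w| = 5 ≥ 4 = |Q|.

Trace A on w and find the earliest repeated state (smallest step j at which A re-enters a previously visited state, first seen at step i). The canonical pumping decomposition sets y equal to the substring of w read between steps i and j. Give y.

01

Run of A on w = 1 0 1 1 0:
  step 0: s0  (start)
  step 1: s3  (read 1: s0→s3)
  step 2: s2  (read 0: s3→s2)
  step 3: s3  (read 1: s2→s3)   ← first repeat (s3 seen earlier)
  step 4: s2  (read 1: s3→s2)
  step 5: s0  (read 0: s2→s0)

So i = 1, j = 3, giving x = w[0:1] = 1, y = w[1:3] = 01, z = w[3:5] = 10.
Check: |xy| = 3 ≤ 4 and |y| = 2 ≥ 1. Reading y takes A from s3 back to s3, so every xyⁱz is accepted.
With |Q| = 4, pigeonhole forces a state repeat no later than step 4; the substring read between the first and second visits to that state can be pumped.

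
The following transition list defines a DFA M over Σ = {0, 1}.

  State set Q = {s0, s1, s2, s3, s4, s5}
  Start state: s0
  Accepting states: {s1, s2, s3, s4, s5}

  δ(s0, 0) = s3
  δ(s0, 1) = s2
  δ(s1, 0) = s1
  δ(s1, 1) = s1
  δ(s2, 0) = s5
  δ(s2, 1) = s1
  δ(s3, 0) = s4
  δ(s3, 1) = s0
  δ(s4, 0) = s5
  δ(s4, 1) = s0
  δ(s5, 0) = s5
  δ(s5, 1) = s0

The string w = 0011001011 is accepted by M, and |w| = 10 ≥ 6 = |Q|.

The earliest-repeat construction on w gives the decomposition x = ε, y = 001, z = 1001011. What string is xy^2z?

0010011001011

xy^2z = ε·001·001·1001011 = 0010011001011.
Reading y = 001 takes M from s0 back to s0, so after x·y·y the machine is still in s0, and z then leads to the accepting state s2. Hence 0010011001011 ∈ L(M).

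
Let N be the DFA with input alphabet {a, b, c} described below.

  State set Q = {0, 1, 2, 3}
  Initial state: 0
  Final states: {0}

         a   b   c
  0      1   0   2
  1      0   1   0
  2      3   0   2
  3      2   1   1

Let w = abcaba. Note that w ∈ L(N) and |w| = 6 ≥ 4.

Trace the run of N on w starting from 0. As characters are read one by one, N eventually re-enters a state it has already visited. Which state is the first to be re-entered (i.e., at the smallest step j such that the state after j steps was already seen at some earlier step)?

1

Run of N on w = a b c a b a:
  step 0: 0  (start)
  step 1: 1  (read a: 0→1)
  step 2: 1  (read b: 1→1)   ← first repeat (1 seen earlier)
  step 3: 0  (read c: 1→0)
  step 4: 1  (read a: 0→1)
  step 5: 1  (read b: 1→1)
  step 6: 0  (read a: 1→0)

The earliest repeat is at step j = 2: N is in 1, which it already visited at step i = 1.
With |Q| = 4, pigeonhole forces a state repeat no later than step 4; the substring read between the first and second visits to that state can be pumped.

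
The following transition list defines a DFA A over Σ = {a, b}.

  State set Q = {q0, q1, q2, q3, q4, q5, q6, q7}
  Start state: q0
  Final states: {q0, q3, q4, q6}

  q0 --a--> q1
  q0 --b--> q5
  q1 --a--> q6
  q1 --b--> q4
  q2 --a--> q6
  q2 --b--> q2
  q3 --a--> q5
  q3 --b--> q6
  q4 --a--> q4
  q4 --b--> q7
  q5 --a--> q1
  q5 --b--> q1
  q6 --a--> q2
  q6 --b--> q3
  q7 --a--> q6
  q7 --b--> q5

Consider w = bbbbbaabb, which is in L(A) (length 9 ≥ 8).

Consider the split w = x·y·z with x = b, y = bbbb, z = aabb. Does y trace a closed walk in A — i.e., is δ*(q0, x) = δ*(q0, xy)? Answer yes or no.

Run of A on the first 5 characters of w = b b b b b:
  step 0: q0  (start)
  step 1: q5  (read b: q0→q5)
  step 2: q1  (read b: q5→q1)
  step 3: q4  (read b: q1→q4)
  step 4: q7  (read b: q4→q7)
  step 5: q5  (read b: q7→q5)

After x (step 1): q5. After xy (step 5): q5.
They match, so y = bbbb drives A around a cycle from q5 back to itself; pumping y any number of times keeps A in q5 before reading z, and xyⁱz ∈ L(A) for every i ≥ 0.

yes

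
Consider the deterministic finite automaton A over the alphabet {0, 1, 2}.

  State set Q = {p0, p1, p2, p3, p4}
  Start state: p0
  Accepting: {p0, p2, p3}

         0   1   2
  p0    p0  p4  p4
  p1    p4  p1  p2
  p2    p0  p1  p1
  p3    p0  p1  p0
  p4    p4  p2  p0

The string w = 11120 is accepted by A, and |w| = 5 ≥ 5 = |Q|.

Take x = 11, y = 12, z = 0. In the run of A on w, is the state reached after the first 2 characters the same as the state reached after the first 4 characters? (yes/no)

yes

State sequence: p0 -1-> p4 -1-> p2 -1-> p1 -2-> p2

After x (step 2): p2. After xy (step 4): p2.
They match, so y = 12 drives A around a cycle from p2 back to itself; pumping y any number of times keeps A in p2 before reading z, and xyⁱz ∈ L(A) for every i ≥ 0.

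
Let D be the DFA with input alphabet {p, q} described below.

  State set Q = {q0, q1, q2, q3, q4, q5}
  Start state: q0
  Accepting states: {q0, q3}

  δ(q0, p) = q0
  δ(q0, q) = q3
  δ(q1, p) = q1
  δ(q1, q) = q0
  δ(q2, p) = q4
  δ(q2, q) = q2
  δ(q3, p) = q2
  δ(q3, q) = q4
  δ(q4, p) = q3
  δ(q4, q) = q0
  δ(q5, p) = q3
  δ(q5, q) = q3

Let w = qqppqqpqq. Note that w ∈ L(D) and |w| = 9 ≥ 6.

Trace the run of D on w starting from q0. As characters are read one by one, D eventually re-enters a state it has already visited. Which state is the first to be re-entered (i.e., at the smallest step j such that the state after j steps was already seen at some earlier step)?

State sequence: q0 -q-> q3 -q-> q4 -p-> q3 -p-> q2 -q-> q2 -q-> q2 -p-> q4 -q-> q0 -q-> q3
First repeat at step 3: q3 was already visited.

The earliest repeat is at step j = 3: D is in q3, which it already visited at step i = 1.
Pumping length from the standard proof: p = 6 (the number of states). The repeated state found above gives |xy| = j ≤ 6 and |y| = j − i ≥ 1.

q3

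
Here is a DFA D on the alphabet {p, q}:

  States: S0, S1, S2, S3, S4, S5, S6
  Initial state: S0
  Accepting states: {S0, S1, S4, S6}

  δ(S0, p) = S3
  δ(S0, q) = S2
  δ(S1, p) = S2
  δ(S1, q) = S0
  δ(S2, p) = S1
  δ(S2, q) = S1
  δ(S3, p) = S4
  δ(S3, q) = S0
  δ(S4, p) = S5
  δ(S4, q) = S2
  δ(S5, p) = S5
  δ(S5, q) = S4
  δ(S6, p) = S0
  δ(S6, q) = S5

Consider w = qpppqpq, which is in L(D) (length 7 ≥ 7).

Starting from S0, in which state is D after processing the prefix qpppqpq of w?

S0

State sequence: S0 -q-> S2 -p-> S1 -p-> S2 -p-> S1 -q-> S0 -p-> S3 -q-> S0

After reading 7 characters, D is in state S0.
(This kind of state-tracing is the core of the pumping-lemma construction: with 7 states, pigeonhole forces a repeat within the first 7 steps.)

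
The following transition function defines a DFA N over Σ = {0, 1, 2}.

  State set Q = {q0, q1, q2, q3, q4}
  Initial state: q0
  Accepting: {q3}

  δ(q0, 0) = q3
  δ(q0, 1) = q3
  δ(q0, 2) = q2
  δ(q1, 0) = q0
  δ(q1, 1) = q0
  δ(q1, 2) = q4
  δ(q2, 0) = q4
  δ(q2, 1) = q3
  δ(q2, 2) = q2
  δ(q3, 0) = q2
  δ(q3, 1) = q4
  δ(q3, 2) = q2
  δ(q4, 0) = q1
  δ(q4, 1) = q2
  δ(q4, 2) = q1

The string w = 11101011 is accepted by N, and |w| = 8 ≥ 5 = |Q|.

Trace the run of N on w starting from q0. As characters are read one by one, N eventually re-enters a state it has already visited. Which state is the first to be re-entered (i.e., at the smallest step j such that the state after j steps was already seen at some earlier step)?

Run of N on w = 1 1 1 0 1 0 1 1:
  step 0: q0  (start)
  step 1: q3  (read 1: q0→q3)
  step 2: q4  (read 1: q3→q4)
  step 3: q2  (read 1: q4→q2)
  step 4: q4  (read 0: q2→q4)   ← first repeat (q4 seen earlier)
  step 5: q2  (read 1: q4→q2)
  step 6: q4  (read 0: q2→q4)
  step 7: q2  (read 1: q4→q2)
  step 8: q3  (read 1: q2→q3)

The earliest repeat is at step j = 4: N is in q4, which it already visited at step i = 2.
The DFA has 5 states, so the proof of the pumping lemma guarantees a repeated state among the first 5+1 visited; the segment between the two visits is the pumpable y.

q4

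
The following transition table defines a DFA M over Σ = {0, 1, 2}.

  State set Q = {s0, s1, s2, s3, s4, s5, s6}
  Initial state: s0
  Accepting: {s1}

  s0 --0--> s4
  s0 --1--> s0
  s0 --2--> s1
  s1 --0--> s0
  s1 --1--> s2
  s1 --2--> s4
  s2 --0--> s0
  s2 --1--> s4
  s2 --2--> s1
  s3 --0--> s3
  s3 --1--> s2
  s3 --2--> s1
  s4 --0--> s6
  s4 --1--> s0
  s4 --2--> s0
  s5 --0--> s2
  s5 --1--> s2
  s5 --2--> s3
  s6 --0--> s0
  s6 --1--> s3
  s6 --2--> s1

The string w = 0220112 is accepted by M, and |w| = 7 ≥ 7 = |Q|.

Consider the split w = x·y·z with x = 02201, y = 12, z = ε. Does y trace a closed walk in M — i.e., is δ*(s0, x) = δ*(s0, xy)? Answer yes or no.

State sequence: s0 -0-> s4 -2-> s0 -2-> s1 -0-> s0 -1-> s0 -1-> s0 -2-> s1

After x (step 5): s0. After xy (step 7): s1.
They differ (s0 ≠ s1), so y is not a cycle from the state after x; this split is not the one the pumping-lemma construction produces, and pumping y need not keep the string in L(M).

no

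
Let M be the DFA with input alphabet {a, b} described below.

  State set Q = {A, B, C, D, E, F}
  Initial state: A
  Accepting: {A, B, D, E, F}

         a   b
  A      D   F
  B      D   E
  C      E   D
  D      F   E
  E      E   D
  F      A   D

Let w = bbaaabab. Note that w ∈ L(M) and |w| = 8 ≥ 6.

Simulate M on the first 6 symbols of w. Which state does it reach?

Run of M on the first 6 characters of w = b b a a a b:
  step 0: A  (start)
  step 1: F  (read b: A→F)
  step 2: D  (read b: F→D)
  step 3: F  (read a: D→F)
  step 4: A  (read a: F→A)
  step 5: D  (read a: A→D)
  step 6: E  (read b: D→E)

After reading 6 characters, M is in state E.

E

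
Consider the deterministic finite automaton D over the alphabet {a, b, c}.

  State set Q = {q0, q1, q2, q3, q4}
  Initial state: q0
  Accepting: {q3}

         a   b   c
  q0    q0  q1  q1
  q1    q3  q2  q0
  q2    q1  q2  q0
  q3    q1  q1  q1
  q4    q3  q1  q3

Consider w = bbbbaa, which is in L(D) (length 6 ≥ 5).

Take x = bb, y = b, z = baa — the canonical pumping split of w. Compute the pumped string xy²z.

xy^2z = bb·b·b·baa = bbbbbaa.
Reading y = b takes D from q2 back to q2, so after x·y·y the machine is still in q2, and z then leads to the accepting state q3. Hence bbbbbaa ∈ L(D).

bbbbbaa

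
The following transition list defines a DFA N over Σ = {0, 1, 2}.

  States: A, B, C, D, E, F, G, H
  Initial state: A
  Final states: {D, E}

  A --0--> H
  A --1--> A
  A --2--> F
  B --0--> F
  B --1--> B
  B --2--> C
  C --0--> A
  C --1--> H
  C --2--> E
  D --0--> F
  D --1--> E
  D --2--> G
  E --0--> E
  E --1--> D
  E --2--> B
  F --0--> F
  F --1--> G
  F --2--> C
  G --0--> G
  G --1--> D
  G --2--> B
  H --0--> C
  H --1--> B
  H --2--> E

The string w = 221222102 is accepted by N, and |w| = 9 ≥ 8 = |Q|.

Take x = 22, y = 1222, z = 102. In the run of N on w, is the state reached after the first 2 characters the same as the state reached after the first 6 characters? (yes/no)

yes

Run of N on the first 6 characters of w = 2 2 1 2 2 2:
  step 0: A  (start)
  step 1: F  (read 2: A→F)
  step 2: C  (read 2: F→C)
  step 3: H  (read 1: C→H)
  step 4: E  (read 2: H→E)
  step 5: B  (read 2: E→B)
  step 6: C  (read 2: B→C)

After x (step 2): C. After xy (step 6): C.
They match, so y = 1222 drives N around a cycle from C back to itself; pumping y any number of times keeps N in C before reading z, and xyⁱz ∈ L(N) for every i ≥ 0.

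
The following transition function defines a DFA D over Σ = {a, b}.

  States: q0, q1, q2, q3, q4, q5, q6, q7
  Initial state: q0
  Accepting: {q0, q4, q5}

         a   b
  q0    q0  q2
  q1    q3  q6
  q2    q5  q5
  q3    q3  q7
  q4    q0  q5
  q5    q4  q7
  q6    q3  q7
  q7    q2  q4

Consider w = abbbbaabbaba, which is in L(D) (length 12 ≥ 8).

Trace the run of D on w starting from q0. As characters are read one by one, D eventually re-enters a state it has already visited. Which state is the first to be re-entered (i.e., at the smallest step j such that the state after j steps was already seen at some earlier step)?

q0

Run of D on w = a b b b b a a b b a b a:
  step 0: q0  (start)
  step 1: q0  (read a: q0→q0)   ← first repeat (q0 seen earlier)
  step 2: q2  (read b: q0→q2)
  step 3: q5  (read b: q2→q5)
  step 4: q7  (read b: q5→q7)
  step 5: q4  (read b: q7→q4)
  step 6: q0  (read a: q4→q0)
  step 7: q0  (read a: q0→q0)
  step 8: q2  (read b: q0→q2)
  step 9: q5  (read b: q2→q5)
  step 10: q4  (read a: q5→q4)
  step 11: q5  (read b: q4→q5)
  step 12: q4  (read a: q5→q4)

The earliest repeat is at step j = 1: D is in q0, which it already visited at step i = 0.
The DFA has 8 states, so the proof of the pumping lemma guarantees a repeated state among the first 8+1 visited; the segment between the two visits is the pumpable y.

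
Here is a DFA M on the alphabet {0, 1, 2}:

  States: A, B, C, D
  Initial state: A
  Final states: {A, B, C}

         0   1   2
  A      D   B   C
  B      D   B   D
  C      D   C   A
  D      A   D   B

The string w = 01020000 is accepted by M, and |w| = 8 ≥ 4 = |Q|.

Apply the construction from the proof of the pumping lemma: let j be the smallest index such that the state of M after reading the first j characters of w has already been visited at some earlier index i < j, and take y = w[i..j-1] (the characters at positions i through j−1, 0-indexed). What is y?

State sequence: A -0-> D -1-> D -0-> A -2-> C -0-> D -0-> A -0-> D -0-> A
First repeat at step 2: D was already visited.

So i = 1, j = 2, giving x = w[0:1] = 0, y = w[1:2] = 1, z = w[2:8] = 020000.
Check: |xy| = 2 ≤ 4 and |y| = 1 ≥ 1. Reading y takes M from D back to D, so every xyⁱz is accepted.
With |Q| = 4, pigeonhole forces a state repeat no later than step 4; the substring read between the first and second visits to that state can be pumped.

1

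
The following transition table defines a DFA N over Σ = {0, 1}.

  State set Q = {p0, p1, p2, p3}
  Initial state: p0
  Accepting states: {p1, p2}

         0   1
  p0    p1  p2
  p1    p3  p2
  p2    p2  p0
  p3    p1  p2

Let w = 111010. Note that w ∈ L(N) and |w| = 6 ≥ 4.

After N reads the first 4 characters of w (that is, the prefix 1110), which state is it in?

p2

State sequence: p0 -1-> p2 -1-> p0 -1-> p2 -0-> p2

After reading 4 characters, N is in state p2.
(This kind of state-tracing is the core of the pumping-lemma construction: with 4 states, pigeonhole forces a repeat within the first 4 steps.)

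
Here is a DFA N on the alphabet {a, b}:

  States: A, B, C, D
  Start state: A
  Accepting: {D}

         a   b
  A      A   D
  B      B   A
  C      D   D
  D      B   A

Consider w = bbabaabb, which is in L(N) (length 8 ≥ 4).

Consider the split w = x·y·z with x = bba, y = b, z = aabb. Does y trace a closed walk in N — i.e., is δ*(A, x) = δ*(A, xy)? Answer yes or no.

no

Run of N on the first 4 characters of w = b b a b:
  step 0: A  (start)
  step 1: D  (read b: A→D)
  step 2: A  (read b: D→A)
  step 3: A  (read a: A→A)
  step 4: D  (read b: A→D)

After x (step 3): A. After xy (step 4): D.
They differ (A ≠ D), so y is not a cycle from the state after x; this split is not the one the pumping-lemma construction produces, and pumping y need not keep the string in L(N).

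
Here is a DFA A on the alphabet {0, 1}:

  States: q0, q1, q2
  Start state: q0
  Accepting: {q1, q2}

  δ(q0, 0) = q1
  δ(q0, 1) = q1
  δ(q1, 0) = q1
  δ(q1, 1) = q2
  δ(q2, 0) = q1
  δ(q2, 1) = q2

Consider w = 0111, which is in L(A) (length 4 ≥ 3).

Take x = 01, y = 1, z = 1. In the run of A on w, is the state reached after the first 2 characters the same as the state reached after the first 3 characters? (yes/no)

yes

State sequence: q0 -0-> q1 -1-> q2 -1-> q2

After x (step 2): q2. After xy (step 3): q2.
They match, so y = 1 drives A around a cycle from q2 back to itself; pumping y any number of times keeps A in q2 before reading z, and xyⁱz ∈ L(A) for every i ≥ 0.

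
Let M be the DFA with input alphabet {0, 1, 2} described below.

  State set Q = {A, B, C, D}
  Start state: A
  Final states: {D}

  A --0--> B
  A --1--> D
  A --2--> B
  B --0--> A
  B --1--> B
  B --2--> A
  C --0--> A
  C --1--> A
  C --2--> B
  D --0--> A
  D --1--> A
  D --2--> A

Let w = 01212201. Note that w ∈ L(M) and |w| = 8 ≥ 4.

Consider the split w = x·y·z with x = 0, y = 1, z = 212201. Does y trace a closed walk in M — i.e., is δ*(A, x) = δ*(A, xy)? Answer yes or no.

yes

Run of M on the first 2 characters of w = 0 1:
  step 0: A  (start)
  step 1: B  (read 0: A→B)
  step 2: B  (read 1: B→B)

After x (step 1): B. After xy (step 2): B.
They match, so y = 1 drives M around a cycle from B back to itself; pumping y any number of times keeps M in B before reading z, and xyⁱz ∈ L(M) for every i ≥ 0.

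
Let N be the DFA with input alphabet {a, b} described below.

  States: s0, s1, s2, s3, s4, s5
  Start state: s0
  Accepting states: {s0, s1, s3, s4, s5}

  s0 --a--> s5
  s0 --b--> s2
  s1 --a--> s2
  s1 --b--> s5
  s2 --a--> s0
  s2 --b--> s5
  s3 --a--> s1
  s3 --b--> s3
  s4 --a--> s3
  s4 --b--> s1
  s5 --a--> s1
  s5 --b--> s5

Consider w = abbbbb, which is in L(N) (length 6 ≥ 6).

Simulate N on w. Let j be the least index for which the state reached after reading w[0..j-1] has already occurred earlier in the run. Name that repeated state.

s5

Run of N on w = a b b b b b:
  step 0: s0  (start)
  step 1: s5  (read a: s0→s5)
  step 2: s5  (read b: s5→s5)   ← first repeat (s5 seen earlier)
  step 3: s5  (read b: s5→s5)
  step 4: s5  (read b: s5→s5)
  step 5: s5  (read b: s5→s5)
  step 6: s5  (read b: s5→s5)

The earliest repeat is at step j = 2: N is in s5, which it already visited at step i = 1.
The DFA has 6 states, so the proof of the pumping lemma guarantees a repeated state among the first 6+1 visited; the segment between the two visits is the pumpable y.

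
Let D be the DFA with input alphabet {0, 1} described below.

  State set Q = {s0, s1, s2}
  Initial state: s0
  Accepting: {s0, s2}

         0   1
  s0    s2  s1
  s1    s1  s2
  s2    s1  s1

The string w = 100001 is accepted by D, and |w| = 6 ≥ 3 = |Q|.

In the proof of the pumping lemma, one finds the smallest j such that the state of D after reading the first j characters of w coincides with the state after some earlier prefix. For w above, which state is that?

s1

State sequence: s0 -1-> s1 -0-> s1 -0-> s1 -0-> s1 -0-> s1 -1-> s2
First repeat at step 2: s1 was already visited.

The earliest repeat is at step j = 2: D is in s1, which it already visited at step i = 1.
Since D has 3 states, any run of length ≥ 3 visits 3+1 states, so by pigeonhole some state repeats within the first 3 steps — that repeat gives the pumpable loop.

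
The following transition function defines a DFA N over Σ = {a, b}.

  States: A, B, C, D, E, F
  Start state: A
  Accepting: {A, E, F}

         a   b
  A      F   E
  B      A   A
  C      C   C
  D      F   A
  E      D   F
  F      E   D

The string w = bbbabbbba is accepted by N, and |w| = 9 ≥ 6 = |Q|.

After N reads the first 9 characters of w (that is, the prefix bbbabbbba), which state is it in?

Run of N on the first 9 characters of w = b b b a b b b b a:
  step 0: A  (start)
  step 1: E  (read b: A→E)
  step 2: F  (read b: E→F)
  step 3: D  (read b: F→D)
  step 4: F  (read a: D→F)
  step 5: D  (read b: F→D)
  step 6: A  (read b: D→A)
  step 7: E  (read b: A→E)
  step 8: F  (read b: E→F)
  step 9: E  (read a: F→E)

After reading 9 characters, N is in state E.
(This kind of state-tracing is the core of the pumping-lemma construction: with 6 states, pigeonhole forces a repeat within the first 6 steps.)

E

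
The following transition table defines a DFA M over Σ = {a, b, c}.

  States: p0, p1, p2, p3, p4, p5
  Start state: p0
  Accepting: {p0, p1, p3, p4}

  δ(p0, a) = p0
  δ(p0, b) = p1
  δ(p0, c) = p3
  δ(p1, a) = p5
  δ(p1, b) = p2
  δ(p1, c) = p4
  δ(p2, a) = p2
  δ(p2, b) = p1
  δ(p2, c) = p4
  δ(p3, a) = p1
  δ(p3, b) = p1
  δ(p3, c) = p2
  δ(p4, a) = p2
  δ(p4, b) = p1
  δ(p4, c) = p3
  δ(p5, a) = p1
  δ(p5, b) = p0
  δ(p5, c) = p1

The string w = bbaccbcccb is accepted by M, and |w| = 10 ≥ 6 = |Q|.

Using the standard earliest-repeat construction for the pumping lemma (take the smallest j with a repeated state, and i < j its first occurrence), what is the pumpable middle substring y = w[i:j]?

Run of M on w = b b a c c b c c c b:
  step 0: p0  (start)
  step 1: p1  (read b: p0→p1)
  step 2: p2  (read b: p1→p2)
  step 3: p2  (read a: p2→p2)   ← first repeat (p2 seen earlier)
  step 4: p4  (read c: p2→p4)
  step 5: p3  (read c: p4→p3)
  step 6: p1  (read b: p3→p1)
  step 7: p4  (read c: p1→p4)
  step 8: p3  (read c: p4→p3)
  step 9: p2  (read c: p3→p2)
  step 10: p1  (read b: p2→p1)

So i = 2, j = 3, giving x = w[0:2] = bb, y = w[2:3] = a, z = w[3:10] = ccbcccb.
Check: |xy| = 3 ≤ 6 and |y| = 1 ≥ 1. Reading y takes M from p2 back to p2, so every xyⁱz is accepted.

a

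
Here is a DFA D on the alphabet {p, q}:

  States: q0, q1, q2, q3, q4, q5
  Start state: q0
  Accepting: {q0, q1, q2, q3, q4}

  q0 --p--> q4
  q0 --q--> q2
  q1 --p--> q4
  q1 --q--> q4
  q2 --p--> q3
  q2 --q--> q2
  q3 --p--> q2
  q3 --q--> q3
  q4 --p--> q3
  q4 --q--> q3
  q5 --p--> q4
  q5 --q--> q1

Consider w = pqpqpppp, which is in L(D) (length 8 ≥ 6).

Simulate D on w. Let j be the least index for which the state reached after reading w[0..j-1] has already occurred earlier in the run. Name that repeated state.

State sequence: q0 -p-> q4 -q-> q3 -p-> q2 -q-> q2 -p-> q3 -p-> q2 -p-> q3 -p-> q2
First repeat at step 4: q2 was already visited.

The earliest repeat is at step j = 4: D is in q2, which it already visited at step i = 3.
With |Q| = 6, pigeonhole forces a state repeat no later than step 6; the substring read between the first and second visits to that state can be pumped.

q2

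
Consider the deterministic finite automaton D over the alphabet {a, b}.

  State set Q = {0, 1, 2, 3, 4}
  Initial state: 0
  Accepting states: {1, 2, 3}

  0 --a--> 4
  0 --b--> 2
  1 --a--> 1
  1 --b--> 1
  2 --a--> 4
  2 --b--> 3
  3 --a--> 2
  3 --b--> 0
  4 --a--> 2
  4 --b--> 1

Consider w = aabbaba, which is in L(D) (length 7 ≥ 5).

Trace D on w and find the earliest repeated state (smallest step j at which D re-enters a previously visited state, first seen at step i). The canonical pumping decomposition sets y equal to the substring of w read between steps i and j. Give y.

Run of D on w = a a b b a b a:
  step 0: 0  (start)
  step 1: 4  (read a: 0→4)
  step 2: 2  (read a: 4→2)
  step 3: 3  (read b: 2→3)
  step 4: 0  (read b: 3→0)   ← first repeat (0 seen earlier)
  step 5: 4  (read a: 0→4)
  step 6: 1  (read b: 4→1)
  step 7: 1  (read a: 1→1)

So i = 0, j = 4, giving x = w[0:0] = ε, y = w[0:4] = aabb, z = w[4:7] = aba.
Check: |xy| = 4 ≤ 5 and |y| = 4 ≥ 1. Reading y takes D from 0 back to 0, so every xyⁱz is accepted.
Pumping length from the standard proof: p = 5 (the number of states). The repeated state found above gives |xy| = j ≤ 5 and |y| = j − i ≥ 1.

aabb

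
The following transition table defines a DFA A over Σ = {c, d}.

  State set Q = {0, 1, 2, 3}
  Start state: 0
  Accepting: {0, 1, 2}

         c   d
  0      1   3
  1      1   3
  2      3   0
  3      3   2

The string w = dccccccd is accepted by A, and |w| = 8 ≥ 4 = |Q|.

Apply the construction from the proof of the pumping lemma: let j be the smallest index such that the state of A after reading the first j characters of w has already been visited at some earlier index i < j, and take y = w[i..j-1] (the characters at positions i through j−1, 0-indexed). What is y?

c

Run of A on w = d c c c c c c d:
  step 0: 0  (start)
  step 1: 3  (read d: 0→3)
  step 2: 3  (read c: 3→3)   ← first repeat (3 seen earlier)
  step 3: 3  (read c: 3→3)
  step 4: 3  (read c: 3→3)
  step 5: 3  (read c: 3→3)
  step 6: 3  (read c: 3→3)
  step 7: 3  (read c: 3→3)
  step 8: 2  (read d: 3→2)

So i = 1, j = 2, giving x = w[0:1] = d, y = w[1:2] = c, z = w[2:8] = cccccd.
Check: |xy| = 2 ≤ 4 and |y| = 1 ≥ 1. Reading y takes A from 3 back to 3, so every xyⁱz is accepted.
With |Q| = 4, pigeonhole forces a state repeat no later than step 4; the substring read between the first and second visits to that state can be pumped.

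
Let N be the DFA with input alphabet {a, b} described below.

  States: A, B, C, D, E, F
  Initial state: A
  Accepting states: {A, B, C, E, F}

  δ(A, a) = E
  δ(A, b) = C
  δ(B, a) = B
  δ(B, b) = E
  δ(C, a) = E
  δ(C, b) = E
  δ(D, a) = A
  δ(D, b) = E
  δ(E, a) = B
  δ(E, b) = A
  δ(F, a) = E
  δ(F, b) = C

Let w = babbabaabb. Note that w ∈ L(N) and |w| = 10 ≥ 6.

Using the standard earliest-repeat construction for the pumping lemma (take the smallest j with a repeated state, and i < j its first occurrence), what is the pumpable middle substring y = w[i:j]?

bab

State sequence: A -b-> C -a-> E -b-> A -b-> C -a-> E -b-> A -a-> E -a-> B -b-> E -b-> A
First repeat at step 3: A was already visited.

So i = 0, j = 3, giving x = w[0:0] = ε, y = w[0:3] = bab, z = w[3:10] = babaabb.
Check: |xy| = 3 ≤ 6 and |y| = 3 ≥ 1. Reading y takes N from A back to A, so every xyⁱz is accepted.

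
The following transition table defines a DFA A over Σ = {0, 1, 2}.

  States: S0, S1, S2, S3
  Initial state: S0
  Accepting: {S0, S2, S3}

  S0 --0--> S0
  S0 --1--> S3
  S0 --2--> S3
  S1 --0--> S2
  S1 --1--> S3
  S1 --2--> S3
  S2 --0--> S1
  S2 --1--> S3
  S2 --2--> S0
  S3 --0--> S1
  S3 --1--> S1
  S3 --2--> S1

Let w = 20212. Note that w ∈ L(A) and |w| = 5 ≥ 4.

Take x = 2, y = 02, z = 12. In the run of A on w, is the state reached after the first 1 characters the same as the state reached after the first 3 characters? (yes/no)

State sequence: S0 -2-> S3 -0-> S1 -2-> S3

After x (step 1): S3. After xy (step 3): S3.
They match, so y = 02 drives A around a cycle from S3 back to itself; pumping y any number of times keeps A in S3 before reading z, and xyⁱz ∈ L(A) for every i ≥ 0.

yes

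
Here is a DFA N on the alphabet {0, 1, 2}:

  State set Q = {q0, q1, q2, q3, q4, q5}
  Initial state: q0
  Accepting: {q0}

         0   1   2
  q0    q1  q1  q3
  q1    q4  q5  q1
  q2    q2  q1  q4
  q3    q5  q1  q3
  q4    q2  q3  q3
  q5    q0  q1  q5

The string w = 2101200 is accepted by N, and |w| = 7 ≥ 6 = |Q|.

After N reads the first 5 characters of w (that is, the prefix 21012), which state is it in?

q3

State sequence: q0 -2-> q3 -1-> q1 -0-> q4 -1-> q3 -2-> q3

After reading 5 characters, N is in state q3.
(This kind of state-tracing is the core of the pumping-lemma construction: with 6 states, pigeonhole forces a repeat within the first 6 steps.)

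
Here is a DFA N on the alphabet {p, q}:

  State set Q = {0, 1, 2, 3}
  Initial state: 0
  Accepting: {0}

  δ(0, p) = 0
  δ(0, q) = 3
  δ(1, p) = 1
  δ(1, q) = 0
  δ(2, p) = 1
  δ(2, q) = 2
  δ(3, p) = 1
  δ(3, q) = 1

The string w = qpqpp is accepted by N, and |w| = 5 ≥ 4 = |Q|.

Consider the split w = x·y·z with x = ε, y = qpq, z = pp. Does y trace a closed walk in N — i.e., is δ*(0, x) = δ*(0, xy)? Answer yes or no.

yes

State sequence: 0 -q-> 3 -p-> 1 -q-> 0

After x (step 0): 0. After xy (step 3): 0.
They match, so y = qpq drives N around a cycle from 0 back to itself; pumping y any number of times keeps N in 0 before reading z, and xyⁱz ∈ L(N) for every i ≥ 0.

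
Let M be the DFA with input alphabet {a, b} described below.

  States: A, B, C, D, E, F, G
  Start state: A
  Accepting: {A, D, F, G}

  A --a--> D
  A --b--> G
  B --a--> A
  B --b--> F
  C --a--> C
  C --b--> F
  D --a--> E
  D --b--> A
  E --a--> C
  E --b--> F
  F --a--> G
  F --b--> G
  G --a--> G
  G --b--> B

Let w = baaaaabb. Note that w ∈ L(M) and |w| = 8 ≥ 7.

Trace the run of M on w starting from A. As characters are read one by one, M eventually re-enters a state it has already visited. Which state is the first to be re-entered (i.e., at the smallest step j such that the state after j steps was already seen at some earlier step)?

State sequence: A -b-> G -a-> G -a-> G -a-> G -a-> G -a-> G -b-> B -b-> F
First repeat at step 2: G was already visited.

The earliest repeat is at step j = 2: M is in G, which it already visited at step i = 1.

G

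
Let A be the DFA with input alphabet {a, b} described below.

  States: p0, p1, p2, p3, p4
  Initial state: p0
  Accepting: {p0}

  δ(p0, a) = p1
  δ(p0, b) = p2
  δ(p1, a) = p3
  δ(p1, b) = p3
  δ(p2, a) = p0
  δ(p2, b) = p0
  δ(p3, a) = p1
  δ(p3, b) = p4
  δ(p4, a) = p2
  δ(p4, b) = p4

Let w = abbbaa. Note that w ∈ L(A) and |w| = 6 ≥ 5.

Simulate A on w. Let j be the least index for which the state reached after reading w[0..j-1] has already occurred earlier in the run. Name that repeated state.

p4

Run of A on w = a b b b a a:
  step 0: p0  (start)
  step 1: p1  (read a: p0→p1)
  step 2: p3  (read b: p1→p3)
  step 3: p4  (read b: p3→p4)
  step 4: p4  (read b: p4→p4)   ← first repeat (p4 seen earlier)
  step 5: p2  (read a: p4→p2)
  step 6: p0  (read a: p2→p0)

The earliest repeat is at step j = 4: A is in p4, which it already visited at step i = 3.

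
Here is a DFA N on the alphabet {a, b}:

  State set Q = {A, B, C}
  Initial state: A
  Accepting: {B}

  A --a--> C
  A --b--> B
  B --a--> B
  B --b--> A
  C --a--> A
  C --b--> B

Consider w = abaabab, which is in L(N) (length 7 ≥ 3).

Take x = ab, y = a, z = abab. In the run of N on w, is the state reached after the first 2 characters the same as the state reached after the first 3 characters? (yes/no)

State sequence: A -a-> C -b-> B -a-> B

After x (step 2): B. After xy (step 3): B.
They match, so y = a drives N around a cycle from B back to itself; pumping y any number of times keeps N in B before reading z, and xyⁱz ∈ L(N) for every i ≥ 0.

yes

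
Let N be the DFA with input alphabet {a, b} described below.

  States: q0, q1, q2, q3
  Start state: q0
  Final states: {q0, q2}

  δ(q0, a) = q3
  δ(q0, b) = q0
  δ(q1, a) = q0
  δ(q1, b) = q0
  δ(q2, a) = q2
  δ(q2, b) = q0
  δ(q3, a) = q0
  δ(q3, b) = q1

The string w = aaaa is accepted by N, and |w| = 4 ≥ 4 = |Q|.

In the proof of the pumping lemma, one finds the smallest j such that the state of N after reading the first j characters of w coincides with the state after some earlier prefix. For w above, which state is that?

Run of N on w = a a a a:
  step 0: q0  (start)
  step 1: q3  (read a: q0→q3)
  step 2: q0  (read a: q3→q0)   ← first repeat (q0 seen earlier)
  step 3: q3  (read a: q0→q3)
  step 4: q0  (read a: q3→q0)

The earliest repeat is at step j = 2: N is in q0, which it already visited at step i = 0.

q0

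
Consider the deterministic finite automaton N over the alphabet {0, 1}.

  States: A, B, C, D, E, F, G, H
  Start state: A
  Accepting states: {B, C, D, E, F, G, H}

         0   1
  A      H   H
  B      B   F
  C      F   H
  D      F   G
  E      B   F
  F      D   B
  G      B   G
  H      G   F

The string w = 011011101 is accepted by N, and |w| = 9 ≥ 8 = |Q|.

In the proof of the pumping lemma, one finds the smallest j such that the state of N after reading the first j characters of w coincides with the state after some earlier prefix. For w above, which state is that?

Run of N on w = 0 1 1 0 1 1 1 0 1:
  step 0: A  (start)
  step 1: H  (read 0: A→H)
  step 2: F  (read 1: H→F)
  step 3: B  (read 1: F→B)
  step 4: B  (read 0: B→B)   ← first repeat (B seen earlier)
  step 5: F  (read 1: B→F)
  step 6: B  (read 1: F→B)
  step 7: F  (read 1: B→F)
  step 8: D  (read 0: F→D)
  step 9: G  (read 1: D→G)

The earliest repeat is at step j = 4: N is in B, which it already visited at step i = 3.
Since N has 8 states, any run of length ≥ 8 visits 8+1 states, so by pigeonhole some state repeats within the first 8 steps — that repeat gives the pumpable loop.

B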